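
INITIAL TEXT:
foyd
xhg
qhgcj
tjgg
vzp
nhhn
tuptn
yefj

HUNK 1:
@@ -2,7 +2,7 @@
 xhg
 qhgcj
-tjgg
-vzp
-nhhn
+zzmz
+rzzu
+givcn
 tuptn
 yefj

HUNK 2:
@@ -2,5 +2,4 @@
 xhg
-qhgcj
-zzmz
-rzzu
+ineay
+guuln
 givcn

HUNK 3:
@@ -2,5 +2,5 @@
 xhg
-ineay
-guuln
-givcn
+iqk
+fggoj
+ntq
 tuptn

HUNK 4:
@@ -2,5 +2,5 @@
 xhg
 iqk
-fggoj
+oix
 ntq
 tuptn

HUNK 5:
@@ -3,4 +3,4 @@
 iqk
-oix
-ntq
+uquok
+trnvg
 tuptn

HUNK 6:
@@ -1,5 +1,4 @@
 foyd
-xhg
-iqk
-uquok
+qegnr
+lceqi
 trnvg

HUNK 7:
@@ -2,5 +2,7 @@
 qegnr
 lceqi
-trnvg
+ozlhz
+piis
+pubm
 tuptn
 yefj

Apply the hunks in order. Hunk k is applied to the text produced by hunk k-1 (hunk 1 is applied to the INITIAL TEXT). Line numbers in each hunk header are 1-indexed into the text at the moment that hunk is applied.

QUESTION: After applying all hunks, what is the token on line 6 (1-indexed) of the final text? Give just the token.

Answer: pubm

Derivation:
Hunk 1: at line 2 remove [tjgg,vzp,nhhn] add [zzmz,rzzu,givcn] -> 8 lines: foyd xhg qhgcj zzmz rzzu givcn tuptn yefj
Hunk 2: at line 2 remove [qhgcj,zzmz,rzzu] add [ineay,guuln] -> 7 lines: foyd xhg ineay guuln givcn tuptn yefj
Hunk 3: at line 2 remove [ineay,guuln,givcn] add [iqk,fggoj,ntq] -> 7 lines: foyd xhg iqk fggoj ntq tuptn yefj
Hunk 4: at line 2 remove [fggoj] add [oix] -> 7 lines: foyd xhg iqk oix ntq tuptn yefj
Hunk 5: at line 3 remove [oix,ntq] add [uquok,trnvg] -> 7 lines: foyd xhg iqk uquok trnvg tuptn yefj
Hunk 6: at line 1 remove [xhg,iqk,uquok] add [qegnr,lceqi] -> 6 lines: foyd qegnr lceqi trnvg tuptn yefj
Hunk 7: at line 2 remove [trnvg] add [ozlhz,piis,pubm] -> 8 lines: foyd qegnr lceqi ozlhz piis pubm tuptn yefj
Final line 6: pubm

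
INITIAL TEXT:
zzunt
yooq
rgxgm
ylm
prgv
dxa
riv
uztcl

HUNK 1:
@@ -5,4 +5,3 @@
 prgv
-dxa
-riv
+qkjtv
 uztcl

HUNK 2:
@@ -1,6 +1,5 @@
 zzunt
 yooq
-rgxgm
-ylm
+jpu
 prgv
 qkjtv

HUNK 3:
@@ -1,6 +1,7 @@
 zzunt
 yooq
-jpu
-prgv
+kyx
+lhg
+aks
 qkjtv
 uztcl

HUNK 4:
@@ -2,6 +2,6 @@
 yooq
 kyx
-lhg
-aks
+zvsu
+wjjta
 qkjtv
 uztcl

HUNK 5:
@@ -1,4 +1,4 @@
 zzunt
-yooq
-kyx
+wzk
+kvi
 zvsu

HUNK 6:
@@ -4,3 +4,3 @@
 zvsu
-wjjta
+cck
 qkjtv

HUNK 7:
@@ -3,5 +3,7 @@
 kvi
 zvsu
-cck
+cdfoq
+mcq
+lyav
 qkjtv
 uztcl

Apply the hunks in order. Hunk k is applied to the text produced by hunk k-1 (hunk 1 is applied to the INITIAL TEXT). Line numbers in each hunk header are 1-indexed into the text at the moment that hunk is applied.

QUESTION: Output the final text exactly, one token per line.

Hunk 1: at line 5 remove [dxa,riv] add [qkjtv] -> 7 lines: zzunt yooq rgxgm ylm prgv qkjtv uztcl
Hunk 2: at line 1 remove [rgxgm,ylm] add [jpu] -> 6 lines: zzunt yooq jpu prgv qkjtv uztcl
Hunk 3: at line 1 remove [jpu,prgv] add [kyx,lhg,aks] -> 7 lines: zzunt yooq kyx lhg aks qkjtv uztcl
Hunk 4: at line 2 remove [lhg,aks] add [zvsu,wjjta] -> 7 lines: zzunt yooq kyx zvsu wjjta qkjtv uztcl
Hunk 5: at line 1 remove [yooq,kyx] add [wzk,kvi] -> 7 lines: zzunt wzk kvi zvsu wjjta qkjtv uztcl
Hunk 6: at line 4 remove [wjjta] add [cck] -> 7 lines: zzunt wzk kvi zvsu cck qkjtv uztcl
Hunk 7: at line 3 remove [cck] add [cdfoq,mcq,lyav] -> 9 lines: zzunt wzk kvi zvsu cdfoq mcq lyav qkjtv uztcl

Answer: zzunt
wzk
kvi
zvsu
cdfoq
mcq
lyav
qkjtv
uztcl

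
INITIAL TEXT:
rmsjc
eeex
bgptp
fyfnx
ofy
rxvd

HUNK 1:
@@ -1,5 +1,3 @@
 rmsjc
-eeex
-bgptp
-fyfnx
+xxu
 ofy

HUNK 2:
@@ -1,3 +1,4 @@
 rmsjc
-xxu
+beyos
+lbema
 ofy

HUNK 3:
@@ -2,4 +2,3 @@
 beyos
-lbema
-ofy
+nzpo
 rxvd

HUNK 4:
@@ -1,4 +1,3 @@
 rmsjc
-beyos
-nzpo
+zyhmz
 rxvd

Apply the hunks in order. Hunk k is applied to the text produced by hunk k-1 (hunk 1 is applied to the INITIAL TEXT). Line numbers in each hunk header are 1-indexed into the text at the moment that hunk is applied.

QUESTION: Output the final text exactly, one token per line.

Hunk 1: at line 1 remove [eeex,bgptp,fyfnx] add [xxu] -> 4 lines: rmsjc xxu ofy rxvd
Hunk 2: at line 1 remove [xxu] add [beyos,lbema] -> 5 lines: rmsjc beyos lbema ofy rxvd
Hunk 3: at line 2 remove [lbema,ofy] add [nzpo] -> 4 lines: rmsjc beyos nzpo rxvd
Hunk 4: at line 1 remove [beyos,nzpo] add [zyhmz] -> 3 lines: rmsjc zyhmz rxvd

Answer: rmsjc
zyhmz
rxvd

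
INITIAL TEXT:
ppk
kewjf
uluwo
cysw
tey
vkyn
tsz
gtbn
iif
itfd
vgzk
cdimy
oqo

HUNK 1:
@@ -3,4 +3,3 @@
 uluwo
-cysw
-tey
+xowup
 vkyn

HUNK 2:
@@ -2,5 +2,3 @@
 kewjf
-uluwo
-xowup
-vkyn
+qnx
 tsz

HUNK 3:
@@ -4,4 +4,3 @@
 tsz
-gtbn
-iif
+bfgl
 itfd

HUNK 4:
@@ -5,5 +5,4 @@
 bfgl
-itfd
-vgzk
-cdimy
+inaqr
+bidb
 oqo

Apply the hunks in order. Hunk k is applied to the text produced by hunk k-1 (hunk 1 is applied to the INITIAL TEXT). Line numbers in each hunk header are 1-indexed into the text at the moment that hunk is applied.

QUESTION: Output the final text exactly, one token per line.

Hunk 1: at line 3 remove [cysw,tey] add [xowup] -> 12 lines: ppk kewjf uluwo xowup vkyn tsz gtbn iif itfd vgzk cdimy oqo
Hunk 2: at line 2 remove [uluwo,xowup,vkyn] add [qnx] -> 10 lines: ppk kewjf qnx tsz gtbn iif itfd vgzk cdimy oqo
Hunk 3: at line 4 remove [gtbn,iif] add [bfgl] -> 9 lines: ppk kewjf qnx tsz bfgl itfd vgzk cdimy oqo
Hunk 4: at line 5 remove [itfd,vgzk,cdimy] add [inaqr,bidb] -> 8 lines: ppk kewjf qnx tsz bfgl inaqr bidb oqo

Answer: ppk
kewjf
qnx
tsz
bfgl
inaqr
bidb
oqo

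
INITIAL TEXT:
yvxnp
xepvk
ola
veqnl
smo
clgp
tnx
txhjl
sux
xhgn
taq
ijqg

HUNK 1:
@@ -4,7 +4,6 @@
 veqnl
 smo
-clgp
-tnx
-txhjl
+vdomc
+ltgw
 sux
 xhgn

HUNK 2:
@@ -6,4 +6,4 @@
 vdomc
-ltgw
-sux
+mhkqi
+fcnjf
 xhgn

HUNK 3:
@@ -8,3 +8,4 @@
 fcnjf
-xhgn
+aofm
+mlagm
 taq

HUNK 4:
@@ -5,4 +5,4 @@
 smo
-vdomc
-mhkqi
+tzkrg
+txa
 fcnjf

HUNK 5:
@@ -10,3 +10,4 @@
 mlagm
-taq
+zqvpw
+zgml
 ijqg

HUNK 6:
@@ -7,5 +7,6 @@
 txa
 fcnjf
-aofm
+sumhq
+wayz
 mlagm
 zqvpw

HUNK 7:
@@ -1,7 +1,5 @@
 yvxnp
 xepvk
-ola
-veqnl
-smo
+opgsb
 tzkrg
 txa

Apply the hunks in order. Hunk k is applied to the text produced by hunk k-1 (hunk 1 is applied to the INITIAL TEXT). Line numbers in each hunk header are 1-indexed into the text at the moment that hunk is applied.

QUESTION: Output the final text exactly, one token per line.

Answer: yvxnp
xepvk
opgsb
tzkrg
txa
fcnjf
sumhq
wayz
mlagm
zqvpw
zgml
ijqg

Derivation:
Hunk 1: at line 4 remove [clgp,tnx,txhjl] add [vdomc,ltgw] -> 11 lines: yvxnp xepvk ola veqnl smo vdomc ltgw sux xhgn taq ijqg
Hunk 2: at line 6 remove [ltgw,sux] add [mhkqi,fcnjf] -> 11 lines: yvxnp xepvk ola veqnl smo vdomc mhkqi fcnjf xhgn taq ijqg
Hunk 3: at line 8 remove [xhgn] add [aofm,mlagm] -> 12 lines: yvxnp xepvk ola veqnl smo vdomc mhkqi fcnjf aofm mlagm taq ijqg
Hunk 4: at line 5 remove [vdomc,mhkqi] add [tzkrg,txa] -> 12 lines: yvxnp xepvk ola veqnl smo tzkrg txa fcnjf aofm mlagm taq ijqg
Hunk 5: at line 10 remove [taq] add [zqvpw,zgml] -> 13 lines: yvxnp xepvk ola veqnl smo tzkrg txa fcnjf aofm mlagm zqvpw zgml ijqg
Hunk 6: at line 7 remove [aofm] add [sumhq,wayz] -> 14 lines: yvxnp xepvk ola veqnl smo tzkrg txa fcnjf sumhq wayz mlagm zqvpw zgml ijqg
Hunk 7: at line 1 remove [ola,veqnl,smo] add [opgsb] -> 12 lines: yvxnp xepvk opgsb tzkrg txa fcnjf sumhq wayz mlagm zqvpw zgml ijqg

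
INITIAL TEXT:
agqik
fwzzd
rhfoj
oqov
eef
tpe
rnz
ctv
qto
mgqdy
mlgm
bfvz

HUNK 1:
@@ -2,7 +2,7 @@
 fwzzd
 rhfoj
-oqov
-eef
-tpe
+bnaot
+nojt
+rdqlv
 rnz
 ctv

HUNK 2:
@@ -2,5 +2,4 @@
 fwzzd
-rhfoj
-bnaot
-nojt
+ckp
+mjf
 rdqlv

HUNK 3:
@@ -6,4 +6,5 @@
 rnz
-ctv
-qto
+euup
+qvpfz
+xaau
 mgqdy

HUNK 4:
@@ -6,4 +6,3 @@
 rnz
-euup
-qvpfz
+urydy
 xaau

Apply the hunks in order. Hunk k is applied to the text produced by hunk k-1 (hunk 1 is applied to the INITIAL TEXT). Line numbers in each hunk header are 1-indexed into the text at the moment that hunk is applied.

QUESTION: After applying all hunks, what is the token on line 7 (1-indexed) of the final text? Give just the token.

Answer: urydy

Derivation:
Hunk 1: at line 2 remove [oqov,eef,tpe] add [bnaot,nojt,rdqlv] -> 12 lines: agqik fwzzd rhfoj bnaot nojt rdqlv rnz ctv qto mgqdy mlgm bfvz
Hunk 2: at line 2 remove [rhfoj,bnaot,nojt] add [ckp,mjf] -> 11 lines: agqik fwzzd ckp mjf rdqlv rnz ctv qto mgqdy mlgm bfvz
Hunk 3: at line 6 remove [ctv,qto] add [euup,qvpfz,xaau] -> 12 lines: agqik fwzzd ckp mjf rdqlv rnz euup qvpfz xaau mgqdy mlgm bfvz
Hunk 4: at line 6 remove [euup,qvpfz] add [urydy] -> 11 lines: agqik fwzzd ckp mjf rdqlv rnz urydy xaau mgqdy mlgm bfvz
Final line 7: urydy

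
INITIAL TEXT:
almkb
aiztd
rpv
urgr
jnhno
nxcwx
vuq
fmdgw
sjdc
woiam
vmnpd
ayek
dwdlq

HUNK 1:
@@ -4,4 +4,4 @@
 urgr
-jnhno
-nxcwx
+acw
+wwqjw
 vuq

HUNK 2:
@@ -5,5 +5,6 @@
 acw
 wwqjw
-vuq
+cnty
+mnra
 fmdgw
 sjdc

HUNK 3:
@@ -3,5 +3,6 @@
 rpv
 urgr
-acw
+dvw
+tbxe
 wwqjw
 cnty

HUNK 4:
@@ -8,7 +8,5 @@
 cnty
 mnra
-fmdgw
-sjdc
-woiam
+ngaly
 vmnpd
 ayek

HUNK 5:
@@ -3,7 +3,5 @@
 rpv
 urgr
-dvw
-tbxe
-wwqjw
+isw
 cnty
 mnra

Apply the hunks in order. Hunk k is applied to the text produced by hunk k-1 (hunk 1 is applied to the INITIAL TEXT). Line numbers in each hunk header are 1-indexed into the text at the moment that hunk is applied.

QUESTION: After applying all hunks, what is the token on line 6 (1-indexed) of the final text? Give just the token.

Answer: cnty

Derivation:
Hunk 1: at line 4 remove [jnhno,nxcwx] add [acw,wwqjw] -> 13 lines: almkb aiztd rpv urgr acw wwqjw vuq fmdgw sjdc woiam vmnpd ayek dwdlq
Hunk 2: at line 5 remove [vuq] add [cnty,mnra] -> 14 lines: almkb aiztd rpv urgr acw wwqjw cnty mnra fmdgw sjdc woiam vmnpd ayek dwdlq
Hunk 3: at line 3 remove [acw] add [dvw,tbxe] -> 15 lines: almkb aiztd rpv urgr dvw tbxe wwqjw cnty mnra fmdgw sjdc woiam vmnpd ayek dwdlq
Hunk 4: at line 8 remove [fmdgw,sjdc,woiam] add [ngaly] -> 13 lines: almkb aiztd rpv urgr dvw tbxe wwqjw cnty mnra ngaly vmnpd ayek dwdlq
Hunk 5: at line 3 remove [dvw,tbxe,wwqjw] add [isw] -> 11 lines: almkb aiztd rpv urgr isw cnty mnra ngaly vmnpd ayek dwdlq
Final line 6: cnty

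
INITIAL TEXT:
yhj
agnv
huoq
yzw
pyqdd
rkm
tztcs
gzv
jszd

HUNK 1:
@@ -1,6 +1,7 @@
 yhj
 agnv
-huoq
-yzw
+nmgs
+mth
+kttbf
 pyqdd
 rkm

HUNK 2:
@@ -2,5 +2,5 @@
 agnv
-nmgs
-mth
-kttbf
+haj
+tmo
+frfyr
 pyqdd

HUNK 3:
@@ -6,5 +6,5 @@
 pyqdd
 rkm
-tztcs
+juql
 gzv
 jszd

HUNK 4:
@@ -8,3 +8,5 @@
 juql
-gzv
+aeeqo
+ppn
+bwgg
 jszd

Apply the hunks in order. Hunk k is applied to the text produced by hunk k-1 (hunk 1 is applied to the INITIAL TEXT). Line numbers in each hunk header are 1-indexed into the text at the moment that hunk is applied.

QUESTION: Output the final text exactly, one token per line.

Hunk 1: at line 1 remove [huoq,yzw] add [nmgs,mth,kttbf] -> 10 lines: yhj agnv nmgs mth kttbf pyqdd rkm tztcs gzv jszd
Hunk 2: at line 2 remove [nmgs,mth,kttbf] add [haj,tmo,frfyr] -> 10 lines: yhj agnv haj tmo frfyr pyqdd rkm tztcs gzv jszd
Hunk 3: at line 6 remove [tztcs] add [juql] -> 10 lines: yhj agnv haj tmo frfyr pyqdd rkm juql gzv jszd
Hunk 4: at line 8 remove [gzv] add [aeeqo,ppn,bwgg] -> 12 lines: yhj agnv haj tmo frfyr pyqdd rkm juql aeeqo ppn bwgg jszd

Answer: yhj
agnv
haj
tmo
frfyr
pyqdd
rkm
juql
aeeqo
ppn
bwgg
jszd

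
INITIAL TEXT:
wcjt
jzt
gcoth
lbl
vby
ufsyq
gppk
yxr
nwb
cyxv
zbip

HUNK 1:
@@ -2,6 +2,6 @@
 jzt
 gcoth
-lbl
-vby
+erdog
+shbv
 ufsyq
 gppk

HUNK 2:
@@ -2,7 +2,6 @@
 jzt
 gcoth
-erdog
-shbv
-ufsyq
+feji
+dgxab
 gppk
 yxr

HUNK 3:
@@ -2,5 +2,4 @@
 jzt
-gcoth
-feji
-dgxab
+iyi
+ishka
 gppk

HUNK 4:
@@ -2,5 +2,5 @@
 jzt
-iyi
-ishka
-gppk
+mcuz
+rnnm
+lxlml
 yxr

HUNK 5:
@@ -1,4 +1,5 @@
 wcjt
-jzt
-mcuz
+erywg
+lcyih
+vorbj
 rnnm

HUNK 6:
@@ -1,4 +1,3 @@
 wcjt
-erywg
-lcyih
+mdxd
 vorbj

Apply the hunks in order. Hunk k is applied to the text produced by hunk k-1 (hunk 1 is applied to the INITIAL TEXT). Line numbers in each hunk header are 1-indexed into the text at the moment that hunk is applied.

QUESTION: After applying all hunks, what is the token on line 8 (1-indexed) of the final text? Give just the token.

Answer: cyxv

Derivation:
Hunk 1: at line 2 remove [lbl,vby] add [erdog,shbv] -> 11 lines: wcjt jzt gcoth erdog shbv ufsyq gppk yxr nwb cyxv zbip
Hunk 2: at line 2 remove [erdog,shbv,ufsyq] add [feji,dgxab] -> 10 lines: wcjt jzt gcoth feji dgxab gppk yxr nwb cyxv zbip
Hunk 3: at line 2 remove [gcoth,feji,dgxab] add [iyi,ishka] -> 9 lines: wcjt jzt iyi ishka gppk yxr nwb cyxv zbip
Hunk 4: at line 2 remove [iyi,ishka,gppk] add [mcuz,rnnm,lxlml] -> 9 lines: wcjt jzt mcuz rnnm lxlml yxr nwb cyxv zbip
Hunk 5: at line 1 remove [jzt,mcuz] add [erywg,lcyih,vorbj] -> 10 lines: wcjt erywg lcyih vorbj rnnm lxlml yxr nwb cyxv zbip
Hunk 6: at line 1 remove [erywg,lcyih] add [mdxd] -> 9 lines: wcjt mdxd vorbj rnnm lxlml yxr nwb cyxv zbip
Final line 8: cyxv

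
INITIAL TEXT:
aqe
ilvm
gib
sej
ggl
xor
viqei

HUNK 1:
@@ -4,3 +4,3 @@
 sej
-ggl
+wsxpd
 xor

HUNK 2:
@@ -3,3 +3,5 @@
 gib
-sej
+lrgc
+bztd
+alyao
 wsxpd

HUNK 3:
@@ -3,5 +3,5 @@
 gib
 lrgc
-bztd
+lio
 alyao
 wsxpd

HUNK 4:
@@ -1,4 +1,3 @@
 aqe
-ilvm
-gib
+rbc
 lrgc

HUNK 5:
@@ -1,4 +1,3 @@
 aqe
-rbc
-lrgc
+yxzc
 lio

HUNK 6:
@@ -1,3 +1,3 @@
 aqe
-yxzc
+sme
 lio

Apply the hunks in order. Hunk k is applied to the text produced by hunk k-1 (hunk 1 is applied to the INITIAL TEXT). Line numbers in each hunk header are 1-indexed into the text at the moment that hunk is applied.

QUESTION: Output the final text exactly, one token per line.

Hunk 1: at line 4 remove [ggl] add [wsxpd] -> 7 lines: aqe ilvm gib sej wsxpd xor viqei
Hunk 2: at line 3 remove [sej] add [lrgc,bztd,alyao] -> 9 lines: aqe ilvm gib lrgc bztd alyao wsxpd xor viqei
Hunk 3: at line 3 remove [bztd] add [lio] -> 9 lines: aqe ilvm gib lrgc lio alyao wsxpd xor viqei
Hunk 4: at line 1 remove [ilvm,gib] add [rbc] -> 8 lines: aqe rbc lrgc lio alyao wsxpd xor viqei
Hunk 5: at line 1 remove [rbc,lrgc] add [yxzc] -> 7 lines: aqe yxzc lio alyao wsxpd xor viqei
Hunk 6: at line 1 remove [yxzc] add [sme] -> 7 lines: aqe sme lio alyao wsxpd xor viqei

Answer: aqe
sme
lio
alyao
wsxpd
xor
viqei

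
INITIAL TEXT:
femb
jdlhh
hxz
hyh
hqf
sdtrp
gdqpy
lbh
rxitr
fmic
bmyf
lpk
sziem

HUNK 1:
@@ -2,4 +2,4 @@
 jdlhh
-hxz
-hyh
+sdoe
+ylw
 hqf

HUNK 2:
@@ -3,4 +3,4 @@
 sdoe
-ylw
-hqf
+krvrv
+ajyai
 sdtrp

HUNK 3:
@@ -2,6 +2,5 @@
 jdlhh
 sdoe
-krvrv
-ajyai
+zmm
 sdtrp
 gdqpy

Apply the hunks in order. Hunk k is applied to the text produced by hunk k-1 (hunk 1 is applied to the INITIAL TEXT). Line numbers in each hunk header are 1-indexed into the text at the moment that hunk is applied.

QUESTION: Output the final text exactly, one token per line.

Hunk 1: at line 2 remove [hxz,hyh] add [sdoe,ylw] -> 13 lines: femb jdlhh sdoe ylw hqf sdtrp gdqpy lbh rxitr fmic bmyf lpk sziem
Hunk 2: at line 3 remove [ylw,hqf] add [krvrv,ajyai] -> 13 lines: femb jdlhh sdoe krvrv ajyai sdtrp gdqpy lbh rxitr fmic bmyf lpk sziem
Hunk 3: at line 2 remove [krvrv,ajyai] add [zmm] -> 12 lines: femb jdlhh sdoe zmm sdtrp gdqpy lbh rxitr fmic bmyf lpk sziem

Answer: femb
jdlhh
sdoe
zmm
sdtrp
gdqpy
lbh
rxitr
fmic
bmyf
lpk
sziem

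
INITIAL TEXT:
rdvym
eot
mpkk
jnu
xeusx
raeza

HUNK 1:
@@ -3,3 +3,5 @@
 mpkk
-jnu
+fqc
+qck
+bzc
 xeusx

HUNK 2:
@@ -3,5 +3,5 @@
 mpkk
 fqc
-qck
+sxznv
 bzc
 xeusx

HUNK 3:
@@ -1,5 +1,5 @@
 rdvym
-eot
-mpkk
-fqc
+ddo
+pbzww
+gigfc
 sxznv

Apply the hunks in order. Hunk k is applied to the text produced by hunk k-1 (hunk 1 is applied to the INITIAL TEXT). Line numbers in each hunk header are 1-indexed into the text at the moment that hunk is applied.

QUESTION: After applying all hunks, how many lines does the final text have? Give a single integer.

Hunk 1: at line 3 remove [jnu] add [fqc,qck,bzc] -> 8 lines: rdvym eot mpkk fqc qck bzc xeusx raeza
Hunk 2: at line 3 remove [qck] add [sxznv] -> 8 lines: rdvym eot mpkk fqc sxznv bzc xeusx raeza
Hunk 3: at line 1 remove [eot,mpkk,fqc] add [ddo,pbzww,gigfc] -> 8 lines: rdvym ddo pbzww gigfc sxznv bzc xeusx raeza
Final line count: 8

Answer: 8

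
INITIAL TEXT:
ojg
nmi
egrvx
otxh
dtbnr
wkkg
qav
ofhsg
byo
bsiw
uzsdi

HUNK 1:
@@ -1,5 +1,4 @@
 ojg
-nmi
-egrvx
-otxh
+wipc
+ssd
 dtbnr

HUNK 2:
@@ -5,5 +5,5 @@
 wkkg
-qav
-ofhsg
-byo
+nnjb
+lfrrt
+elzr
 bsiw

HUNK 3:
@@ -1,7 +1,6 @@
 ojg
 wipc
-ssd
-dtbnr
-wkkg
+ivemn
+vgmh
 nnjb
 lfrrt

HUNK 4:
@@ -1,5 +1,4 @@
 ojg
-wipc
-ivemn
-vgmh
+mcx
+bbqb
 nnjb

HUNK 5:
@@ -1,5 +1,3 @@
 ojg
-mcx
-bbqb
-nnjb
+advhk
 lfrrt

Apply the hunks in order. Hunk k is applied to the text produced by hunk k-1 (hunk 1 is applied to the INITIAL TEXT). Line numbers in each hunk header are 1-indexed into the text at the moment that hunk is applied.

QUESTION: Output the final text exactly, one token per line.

Answer: ojg
advhk
lfrrt
elzr
bsiw
uzsdi

Derivation:
Hunk 1: at line 1 remove [nmi,egrvx,otxh] add [wipc,ssd] -> 10 lines: ojg wipc ssd dtbnr wkkg qav ofhsg byo bsiw uzsdi
Hunk 2: at line 5 remove [qav,ofhsg,byo] add [nnjb,lfrrt,elzr] -> 10 lines: ojg wipc ssd dtbnr wkkg nnjb lfrrt elzr bsiw uzsdi
Hunk 3: at line 1 remove [ssd,dtbnr,wkkg] add [ivemn,vgmh] -> 9 lines: ojg wipc ivemn vgmh nnjb lfrrt elzr bsiw uzsdi
Hunk 4: at line 1 remove [wipc,ivemn,vgmh] add [mcx,bbqb] -> 8 lines: ojg mcx bbqb nnjb lfrrt elzr bsiw uzsdi
Hunk 5: at line 1 remove [mcx,bbqb,nnjb] add [advhk] -> 6 lines: ojg advhk lfrrt elzr bsiw uzsdi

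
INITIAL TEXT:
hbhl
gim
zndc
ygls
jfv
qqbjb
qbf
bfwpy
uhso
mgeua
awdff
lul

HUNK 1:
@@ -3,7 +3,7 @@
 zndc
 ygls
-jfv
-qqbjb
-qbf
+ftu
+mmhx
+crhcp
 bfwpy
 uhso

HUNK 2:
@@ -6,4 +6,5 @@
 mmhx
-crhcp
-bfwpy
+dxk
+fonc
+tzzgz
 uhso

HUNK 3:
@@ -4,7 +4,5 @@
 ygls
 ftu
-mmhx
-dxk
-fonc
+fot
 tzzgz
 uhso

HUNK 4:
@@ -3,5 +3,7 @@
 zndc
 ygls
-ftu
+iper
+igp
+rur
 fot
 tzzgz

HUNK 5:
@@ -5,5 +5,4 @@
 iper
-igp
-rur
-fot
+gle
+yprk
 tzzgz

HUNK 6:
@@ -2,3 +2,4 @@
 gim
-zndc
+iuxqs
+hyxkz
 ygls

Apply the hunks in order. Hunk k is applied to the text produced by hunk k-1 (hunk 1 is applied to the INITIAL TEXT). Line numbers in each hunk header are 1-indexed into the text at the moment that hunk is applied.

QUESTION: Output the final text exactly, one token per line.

Answer: hbhl
gim
iuxqs
hyxkz
ygls
iper
gle
yprk
tzzgz
uhso
mgeua
awdff
lul

Derivation:
Hunk 1: at line 3 remove [jfv,qqbjb,qbf] add [ftu,mmhx,crhcp] -> 12 lines: hbhl gim zndc ygls ftu mmhx crhcp bfwpy uhso mgeua awdff lul
Hunk 2: at line 6 remove [crhcp,bfwpy] add [dxk,fonc,tzzgz] -> 13 lines: hbhl gim zndc ygls ftu mmhx dxk fonc tzzgz uhso mgeua awdff lul
Hunk 3: at line 4 remove [mmhx,dxk,fonc] add [fot] -> 11 lines: hbhl gim zndc ygls ftu fot tzzgz uhso mgeua awdff lul
Hunk 4: at line 3 remove [ftu] add [iper,igp,rur] -> 13 lines: hbhl gim zndc ygls iper igp rur fot tzzgz uhso mgeua awdff lul
Hunk 5: at line 5 remove [igp,rur,fot] add [gle,yprk] -> 12 lines: hbhl gim zndc ygls iper gle yprk tzzgz uhso mgeua awdff lul
Hunk 6: at line 2 remove [zndc] add [iuxqs,hyxkz] -> 13 lines: hbhl gim iuxqs hyxkz ygls iper gle yprk tzzgz uhso mgeua awdff lul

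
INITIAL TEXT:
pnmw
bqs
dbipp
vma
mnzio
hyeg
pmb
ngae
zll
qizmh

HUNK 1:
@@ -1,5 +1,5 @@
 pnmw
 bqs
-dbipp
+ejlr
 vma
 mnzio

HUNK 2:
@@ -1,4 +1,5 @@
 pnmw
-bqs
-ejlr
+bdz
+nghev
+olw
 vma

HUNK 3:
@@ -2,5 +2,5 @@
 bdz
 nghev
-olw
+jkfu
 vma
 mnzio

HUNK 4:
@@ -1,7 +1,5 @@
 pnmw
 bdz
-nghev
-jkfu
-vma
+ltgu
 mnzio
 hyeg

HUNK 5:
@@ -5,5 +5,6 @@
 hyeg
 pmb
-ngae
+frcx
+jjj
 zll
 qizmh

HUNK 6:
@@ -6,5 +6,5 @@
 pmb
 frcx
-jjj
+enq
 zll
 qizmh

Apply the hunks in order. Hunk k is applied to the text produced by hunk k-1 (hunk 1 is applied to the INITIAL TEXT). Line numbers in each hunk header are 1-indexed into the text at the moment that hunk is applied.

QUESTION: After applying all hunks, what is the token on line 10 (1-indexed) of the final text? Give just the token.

Hunk 1: at line 1 remove [dbipp] add [ejlr] -> 10 lines: pnmw bqs ejlr vma mnzio hyeg pmb ngae zll qizmh
Hunk 2: at line 1 remove [bqs,ejlr] add [bdz,nghev,olw] -> 11 lines: pnmw bdz nghev olw vma mnzio hyeg pmb ngae zll qizmh
Hunk 3: at line 2 remove [olw] add [jkfu] -> 11 lines: pnmw bdz nghev jkfu vma mnzio hyeg pmb ngae zll qizmh
Hunk 4: at line 1 remove [nghev,jkfu,vma] add [ltgu] -> 9 lines: pnmw bdz ltgu mnzio hyeg pmb ngae zll qizmh
Hunk 5: at line 5 remove [ngae] add [frcx,jjj] -> 10 lines: pnmw bdz ltgu mnzio hyeg pmb frcx jjj zll qizmh
Hunk 6: at line 6 remove [jjj] add [enq] -> 10 lines: pnmw bdz ltgu mnzio hyeg pmb frcx enq zll qizmh
Final line 10: qizmh

Answer: qizmh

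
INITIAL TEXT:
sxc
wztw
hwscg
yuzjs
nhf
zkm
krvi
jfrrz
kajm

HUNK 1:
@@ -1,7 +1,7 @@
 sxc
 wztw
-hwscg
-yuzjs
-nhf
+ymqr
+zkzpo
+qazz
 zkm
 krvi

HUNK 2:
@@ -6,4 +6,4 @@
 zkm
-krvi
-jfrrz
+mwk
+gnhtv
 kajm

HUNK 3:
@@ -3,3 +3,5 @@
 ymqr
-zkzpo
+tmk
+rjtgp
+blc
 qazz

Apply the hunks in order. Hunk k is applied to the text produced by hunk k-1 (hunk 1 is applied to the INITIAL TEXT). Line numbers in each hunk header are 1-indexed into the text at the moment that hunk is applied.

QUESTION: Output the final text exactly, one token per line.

Answer: sxc
wztw
ymqr
tmk
rjtgp
blc
qazz
zkm
mwk
gnhtv
kajm

Derivation:
Hunk 1: at line 1 remove [hwscg,yuzjs,nhf] add [ymqr,zkzpo,qazz] -> 9 lines: sxc wztw ymqr zkzpo qazz zkm krvi jfrrz kajm
Hunk 2: at line 6 remove [krvi,jfrrz] add [mwk,gnhtv] -> 9 lines: sxc wztw ymqr zkzpo qazz zkm mwk gnhtv kajm
Hunk 3: at line 3 remove [zkzpo] add [tmk,rjtgp,blc] -> 11 lines: sxc wztw ymqr tmk rjtgp blc qazz zkm mwk gnhtv kajm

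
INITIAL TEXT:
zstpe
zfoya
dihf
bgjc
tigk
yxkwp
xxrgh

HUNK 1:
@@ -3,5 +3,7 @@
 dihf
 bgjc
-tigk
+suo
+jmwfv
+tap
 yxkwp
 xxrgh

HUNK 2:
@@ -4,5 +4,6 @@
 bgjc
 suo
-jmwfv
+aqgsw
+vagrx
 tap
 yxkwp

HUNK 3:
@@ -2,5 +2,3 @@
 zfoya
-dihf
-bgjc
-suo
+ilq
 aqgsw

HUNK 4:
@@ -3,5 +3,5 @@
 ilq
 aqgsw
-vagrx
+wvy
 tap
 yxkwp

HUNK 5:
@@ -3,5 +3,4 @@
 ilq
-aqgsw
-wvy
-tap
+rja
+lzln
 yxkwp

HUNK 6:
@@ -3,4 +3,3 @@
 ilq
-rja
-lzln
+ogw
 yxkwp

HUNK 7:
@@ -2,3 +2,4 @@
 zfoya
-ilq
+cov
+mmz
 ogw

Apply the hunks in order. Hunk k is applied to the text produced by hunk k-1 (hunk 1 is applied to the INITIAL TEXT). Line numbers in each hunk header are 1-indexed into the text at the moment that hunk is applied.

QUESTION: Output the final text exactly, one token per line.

Hunk 1: at line 3 remove [tigk] add [suo,jmwfv,tap] -> 9 lines: zstpe zfoya dihf bgjc suo jmwfv tap yxkwp xxrgh
Hunk 2: at line 4 remove [jmwfv] add [aqgsw,vagrx] -> 10 lines: zstpe zfoya dihf bgjc suo aqgsw vagrx tap yxkwp xxrgh
Hunk 3: at line 2 remove [dihf,bgjc,suo] add [ilq] -> 8 lines: zstpe zfoya ilq aqgsw vagrx tap yxkwp xxrgh
Hunk 4: at line 3 remove [vagrx] add [wvy] -> 8 lines: zstpe zfoya ilq aqgsw wvy tap yxkwp xxrgh
Hunk 5: at line 3 remove [aqgsw,wvy,tap] add [rja,lzln] -> 7 lines: zstpe zfoya ilq rja lzln yxkwp xxrgh
Hunk 6: at line 3 remove [rja,lzln] add [ogw] -> 6 lines: zstpe zfoya ilq ogw yxkwp xxrgh
Hunk 7: at line 2 remove [ilq] add [cov,mmz] -> 7 lines: zstpe zfoya cov mmz ogw yxkwp xxrgh

Answer: zstpe
zfoya
cov
mmz
ogw
yxkwp
xxrgh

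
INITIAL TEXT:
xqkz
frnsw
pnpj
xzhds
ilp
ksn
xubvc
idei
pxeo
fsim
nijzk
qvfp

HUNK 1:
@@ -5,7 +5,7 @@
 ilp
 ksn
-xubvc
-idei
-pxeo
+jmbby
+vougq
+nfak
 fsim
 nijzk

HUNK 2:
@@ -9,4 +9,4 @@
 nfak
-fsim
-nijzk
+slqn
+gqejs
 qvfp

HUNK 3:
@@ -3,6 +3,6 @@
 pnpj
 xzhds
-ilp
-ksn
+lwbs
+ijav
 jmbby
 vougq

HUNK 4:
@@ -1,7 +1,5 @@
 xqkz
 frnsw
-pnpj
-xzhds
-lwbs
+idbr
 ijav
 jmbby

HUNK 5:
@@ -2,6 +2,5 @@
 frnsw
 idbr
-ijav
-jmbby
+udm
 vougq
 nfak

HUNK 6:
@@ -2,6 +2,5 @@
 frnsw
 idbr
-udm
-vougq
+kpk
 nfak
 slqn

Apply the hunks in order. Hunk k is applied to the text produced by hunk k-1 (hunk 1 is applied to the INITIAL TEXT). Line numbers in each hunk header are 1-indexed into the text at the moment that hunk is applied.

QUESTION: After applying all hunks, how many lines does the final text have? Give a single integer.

Answer: 8

Derivation:
Hunk 1: at line 5 remove [xubvc,idei,pxeo] add [jmbby,vougq,nfak] -> 12 lines: xqkz frnsw pnpj xzhds ilp ksn jmbby vougq nfak fsim nijzk qvfp
Hunk 2: at line 9 remove [fsim,nijzk] add [slqn,gqejs] -> 12 lines: xqkz frnsw pnpj xzhds ilp ksn jmbby vougq nfak slqn gqejs qvfp
Hunk 3: at line 3 remove [ilp,ksn] add [lwbs,ijav] -> 12 lines: xqkz frnsw pnpj xzhds lwbs ijav jmbby vougq nfak slqn gqejs qvfp
Hunk 4: at line 1 remove [pnpj,xzhds,lwbs] add [idbr] -> 10 lines: xqkz frnsw idbr ijav jmbby vougq nfak slqn gqejs qvfp
Hunk 5: at line 2 remove [ijav,jmbby] add [udm] -> 9 lines: xqkz frnsw idbr udm vougq nfak slqn gqejs qvfp
Hunk 6: at line 2 remove [udm,vougq] add [kpk] -> 8 lines: xqkz frnsw idbr kpk nfak slqn gqejs qvfp
Final line count: 8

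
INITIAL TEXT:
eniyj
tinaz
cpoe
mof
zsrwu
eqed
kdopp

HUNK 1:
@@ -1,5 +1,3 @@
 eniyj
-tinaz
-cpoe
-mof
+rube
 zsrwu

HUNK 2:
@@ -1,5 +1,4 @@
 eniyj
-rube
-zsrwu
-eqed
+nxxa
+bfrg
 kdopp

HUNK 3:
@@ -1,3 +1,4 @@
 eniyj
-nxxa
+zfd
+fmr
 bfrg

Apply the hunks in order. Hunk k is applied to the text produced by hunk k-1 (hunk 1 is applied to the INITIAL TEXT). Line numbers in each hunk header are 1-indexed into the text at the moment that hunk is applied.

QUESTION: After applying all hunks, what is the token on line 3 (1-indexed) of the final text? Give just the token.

Answer: fmr

Derivation:
Hunk 1: at line 1 remove [tinaz,cpoe,mof] add [rube] -> 5 lines: eniyj rube zsrwu eqed kdopp
Hunk 2: at line 1 remove [rube,zsrwu,eqed] add [nxxa,bfrg] -> 4 lines: eniyj nxxa bfrg kdopp
Hunk 3: at line 1 remove [nxxa] add [zfd,fmr] -> 5 lines: eniyj zfd fmr bfrg kdopp
Final line 3: fmr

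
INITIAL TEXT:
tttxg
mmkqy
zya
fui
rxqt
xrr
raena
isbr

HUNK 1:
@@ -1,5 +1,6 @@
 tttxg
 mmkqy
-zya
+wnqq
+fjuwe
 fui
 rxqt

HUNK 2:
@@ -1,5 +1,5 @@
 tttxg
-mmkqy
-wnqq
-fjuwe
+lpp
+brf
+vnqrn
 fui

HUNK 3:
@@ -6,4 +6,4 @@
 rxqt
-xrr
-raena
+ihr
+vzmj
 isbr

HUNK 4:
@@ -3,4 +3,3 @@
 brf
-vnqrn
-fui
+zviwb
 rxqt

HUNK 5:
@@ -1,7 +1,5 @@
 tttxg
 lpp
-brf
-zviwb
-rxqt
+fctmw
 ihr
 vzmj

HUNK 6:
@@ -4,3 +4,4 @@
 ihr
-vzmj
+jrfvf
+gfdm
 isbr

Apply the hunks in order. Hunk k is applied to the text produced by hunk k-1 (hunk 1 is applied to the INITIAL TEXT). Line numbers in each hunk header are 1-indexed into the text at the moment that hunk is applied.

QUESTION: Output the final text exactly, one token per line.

Answer: tttxg
lpp
fctmw
ihr
jrfvf
gfdm
isbr

Derivation:
Hunk 1: at line 1 remove [zya] add [wnqq,fjuwe] -> 9 lines: tttxg mmkqy wnqq fjuwe fui rxqt xrr raena isbr
Hunk 2: at line 1 remove [mmkqy,wnqq,fjuwe] add [lpp,brf,vnqrn] -> 9 lines: tttxg lpp brf vnqrn fui rxqt xrr raena isbr
Hunk 3: at line 6 remove [xrr,raena] add [ihr,vzmj] -> 9 lines: tttxg lpp brf vnqrn fui rxqt ihr vzmj isbr
Hunk 4: at line 3 remove [vnqrn,fui] add [zviwb] -> 8 lines: tttxg lpp brf zviwb rxqt ihr vzmj isbr
Hunk 5: at line 1 remove [brf,zviwb,rxqt] add [fctmw] -> 6 lines: tttxg lpp fctmw ihr vzmj isbr
Hunk 6: at line 4 remove [vzmj] add [jrfvf,gfdm] -> 7 lines: tttxg lpp fctmw ihr jrfvf gfdm isbr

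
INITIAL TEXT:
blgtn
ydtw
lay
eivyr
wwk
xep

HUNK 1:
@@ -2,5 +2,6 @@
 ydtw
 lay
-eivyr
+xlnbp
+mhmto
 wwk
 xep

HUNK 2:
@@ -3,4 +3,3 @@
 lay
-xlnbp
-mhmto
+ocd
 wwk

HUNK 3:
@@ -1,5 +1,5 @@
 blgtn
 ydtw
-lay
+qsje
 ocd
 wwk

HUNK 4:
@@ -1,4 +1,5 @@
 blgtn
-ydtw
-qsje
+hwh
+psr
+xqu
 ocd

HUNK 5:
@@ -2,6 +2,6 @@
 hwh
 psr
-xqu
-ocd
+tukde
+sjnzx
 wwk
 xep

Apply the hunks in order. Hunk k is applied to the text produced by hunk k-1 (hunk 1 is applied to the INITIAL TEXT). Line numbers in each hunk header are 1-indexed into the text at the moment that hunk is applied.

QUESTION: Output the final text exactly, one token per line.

Answer: blgtn
hwh
psr
tukde
sjnzx
wwk
xep

Derivation:
Hunk 1: at line 2 remove [eivyr] add [xlnbp,mhmto] -> 7 lines: blgtn ydtw lay xlnbp mhmto wwk xep
Hunk 2: at line 3 remove [xlnbp,mhmto] add [ocd] -> 6 lines: blgtn ydtw lay ocd wwk xep
Hunk 3: at line 1 remove [lay] add [qsje] -> 6 lines: blgtn ydtw qsje ocd wwk xep
Hunk 4: at line 1 remove [ydtw,qsje] add [hwh,psr,xqu] -> 7 lines: blgtn hwh psr xqu ocd wwk xep
Hunk 5: at line 2 remove [xqu,ocd] add [tukde,sjnzx] -> 7 lines: blgtn hwh psr tukde sjnzx wwk xep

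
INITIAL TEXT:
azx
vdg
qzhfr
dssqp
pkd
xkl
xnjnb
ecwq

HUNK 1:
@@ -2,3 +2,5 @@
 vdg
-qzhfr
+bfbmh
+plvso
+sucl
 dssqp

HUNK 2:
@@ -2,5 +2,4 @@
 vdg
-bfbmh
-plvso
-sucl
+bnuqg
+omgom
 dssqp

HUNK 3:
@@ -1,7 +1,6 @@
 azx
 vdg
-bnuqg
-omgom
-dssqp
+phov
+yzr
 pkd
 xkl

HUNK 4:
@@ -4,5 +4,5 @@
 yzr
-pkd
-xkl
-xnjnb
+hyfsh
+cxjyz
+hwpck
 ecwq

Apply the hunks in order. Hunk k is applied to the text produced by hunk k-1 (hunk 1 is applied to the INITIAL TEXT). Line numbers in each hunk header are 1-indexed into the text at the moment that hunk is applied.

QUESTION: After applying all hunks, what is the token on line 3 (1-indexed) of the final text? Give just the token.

Hunk 1: at line 2 remove [qzhfr] add [bfbmh,plvso,sucl] -> 10 lines: azx vdg bfbmh plvso sucl dssqp pkd xkl xnjnb ecwq
Hunk 2: at line 2 remove [bfbmh,plvso,sucl] add [bnuqg,omgom] -> 9 lines: azx vdg bnuqg omgom dssqp pkd xkl xnjnb ecwq
Hunk 3: at line 1 remove [bnuqg,omgom,dssqp] add [phov,yzr] -> 8 lines: azx vdg phov yzr pkd xkl xnjnb ecwq
Hunk 4: at line 4 remove [pkd,xkl,xnjnb] add [hyfsh,cxjyz,hwpck] -> 8 lines: azx vdg phov yzr hyfsh cxjyz hwpck ecwq
Final line 3: phov

Answer: phov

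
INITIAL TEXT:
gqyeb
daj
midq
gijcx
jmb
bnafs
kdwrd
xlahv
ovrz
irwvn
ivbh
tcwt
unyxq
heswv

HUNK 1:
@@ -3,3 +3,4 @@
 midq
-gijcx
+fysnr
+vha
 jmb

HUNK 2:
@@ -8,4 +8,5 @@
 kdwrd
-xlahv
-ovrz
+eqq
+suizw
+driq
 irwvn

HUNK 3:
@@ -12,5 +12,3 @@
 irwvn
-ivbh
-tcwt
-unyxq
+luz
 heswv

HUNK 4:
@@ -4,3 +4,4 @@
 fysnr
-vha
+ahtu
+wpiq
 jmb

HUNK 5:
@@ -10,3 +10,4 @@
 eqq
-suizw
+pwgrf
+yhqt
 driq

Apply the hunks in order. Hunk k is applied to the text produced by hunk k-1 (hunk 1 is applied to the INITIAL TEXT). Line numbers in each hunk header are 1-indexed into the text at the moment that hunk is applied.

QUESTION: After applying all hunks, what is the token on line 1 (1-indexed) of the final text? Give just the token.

Hunk 1: at line 3 remove [gijcx] add [fysnr,vha] -> 15 lines: gqyeb daj midq fysnr vha jmb bnafs kdwrd xlahv ovrz irwvn ivbh tcwt unyxq heswv
Hunk 2: at line 8 remove [xlahv,ovrz] add [eqq,suizw,driq] -> 16 lines: gqyeb daj midq fysnr vha jmb bnafs kdwrd eqq suizw driq irwvn ivbh tcwt unyxq heswv
Hunk 3: at line 12 remove [ivbh,tcwt,unyxq] add [luz] -> 14 lines: gqyeb daj midq fysnr vha jmb bnafs kdwrd eqq suizw driq irwvn luz heswv
Hunk 4: at line 4 remove [vha] add [ahtu,wpiq] -> 15 lines: gqyeb daj midq fysnr ahtu wpiq jmb bnafs kdwrd eqq suizw driq irwvn luz heswv
Hunk 5: at line 10 remove [suizw] add [pwgrf,yhqt] -> 16 lines: gqyeb daj midq fysnr ahtu wpiq jmb bnafs kdwrd eqq pwgrf yhqt driq irwvn luz heswv
Final line 1: gqyeb

Answer: gqyeb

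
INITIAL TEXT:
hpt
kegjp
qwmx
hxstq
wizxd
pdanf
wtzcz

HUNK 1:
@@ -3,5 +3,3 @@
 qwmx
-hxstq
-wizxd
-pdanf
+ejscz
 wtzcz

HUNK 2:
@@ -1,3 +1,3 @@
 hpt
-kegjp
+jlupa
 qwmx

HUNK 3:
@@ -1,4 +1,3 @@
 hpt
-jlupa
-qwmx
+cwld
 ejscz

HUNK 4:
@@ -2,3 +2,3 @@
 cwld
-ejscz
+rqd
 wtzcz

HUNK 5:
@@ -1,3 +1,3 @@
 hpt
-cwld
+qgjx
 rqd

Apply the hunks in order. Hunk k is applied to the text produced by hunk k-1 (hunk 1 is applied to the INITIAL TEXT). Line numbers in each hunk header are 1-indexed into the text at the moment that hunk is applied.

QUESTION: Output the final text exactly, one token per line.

Answer: hpt
qgjx
rqd
wtzcz

Derivation:
Hunk 1: at line 3 remove [hxstq,wizxd,pdanf] add [ejscz] -> 5 lines: hpt kegjp qwmx ejscz wtzcz
Hunk 2: at line 1 remove [kegjp] add [jlupa] -> 5 lines: hpt jlupa qwmx ejscz wtzcz
Hunk 3: at line 1 remove [jlupa,qwmx] add [cwld] -> 4 lines: hpt cwld ejscz wtzcz
Hunk 4: at line 2 remove [ejscz] add [rqd] -> 4 lines: hpt cwld rqd wtzcz
Hunk 5: at line 1 remove [cwld] add [qgjx] -> 4 lines: hpt qgjx rqd wtzcz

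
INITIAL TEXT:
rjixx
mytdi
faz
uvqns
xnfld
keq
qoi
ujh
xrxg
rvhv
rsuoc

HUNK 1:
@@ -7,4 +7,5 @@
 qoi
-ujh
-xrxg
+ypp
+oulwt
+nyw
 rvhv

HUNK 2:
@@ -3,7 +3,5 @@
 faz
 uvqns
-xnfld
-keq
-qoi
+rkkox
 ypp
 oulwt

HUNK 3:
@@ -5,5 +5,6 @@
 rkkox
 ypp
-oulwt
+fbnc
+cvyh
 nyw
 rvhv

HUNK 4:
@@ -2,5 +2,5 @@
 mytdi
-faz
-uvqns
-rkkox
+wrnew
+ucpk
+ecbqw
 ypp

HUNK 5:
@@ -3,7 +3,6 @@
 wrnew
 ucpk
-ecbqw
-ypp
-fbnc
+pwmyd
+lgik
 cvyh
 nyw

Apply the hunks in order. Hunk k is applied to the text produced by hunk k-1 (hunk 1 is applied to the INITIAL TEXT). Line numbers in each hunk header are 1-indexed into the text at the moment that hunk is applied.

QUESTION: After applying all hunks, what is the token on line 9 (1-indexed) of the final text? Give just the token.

Answer: rvhv

Derivation:
Hunk 1: at line 7 remove [ujh,xrxg] add [ypp,oulwt,nyw] -> 12 lines: rjixx mytdi faz uvqns xnfld keq qoi ypp oulwt nyw rvhv rsuoc
Hunk 2: at line 3 remove [xnfld,keq,qoi] add [rkkox] -> 10 lines: rjixx mytdi faz uvqns rkkox ypp oulwt nyw rvhv rsuoc
Hunk 3: at line 5 remove [oulwt] add [fbnc,cvyh] -> 11 lines: rjixx mytdi faz uvqns rkkox ypp fbnc cvyh nyw rvhv rsuoc
Hunk 4: at line 2 remove [faz,uvqns,rkkox] add [wrnew,ucpk,ecbqw] -> 11 lines: rjixx mytdi wrnew ucpk ecbqw ypp fbnc cvyh nyw rvhv rsuoc
Hunk 5: at line 3 remove [ecbqw,ypp,fbnc] add [pwmyd,lgik] -> 10 lines: rjixx mytdi wrnew ucpk pwmyd lgik cvyh nyw rvhv rsuoc
Final line 9: rvhv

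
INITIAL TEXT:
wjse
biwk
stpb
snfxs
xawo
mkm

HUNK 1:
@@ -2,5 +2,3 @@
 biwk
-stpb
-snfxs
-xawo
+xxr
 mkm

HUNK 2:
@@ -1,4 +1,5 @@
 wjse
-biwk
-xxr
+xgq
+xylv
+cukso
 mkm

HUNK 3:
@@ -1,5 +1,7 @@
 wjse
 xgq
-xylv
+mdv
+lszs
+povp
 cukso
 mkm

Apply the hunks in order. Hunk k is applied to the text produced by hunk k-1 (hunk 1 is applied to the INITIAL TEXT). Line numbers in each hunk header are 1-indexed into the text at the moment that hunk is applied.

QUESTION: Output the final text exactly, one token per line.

Answer: wjse
xgq
mdv
lszs
povp
cukso
mkm

Derivation:
Hunk 1: at line 2 remove [stpb,snfxs,xawo] add [xxr] -> 4 lines: wjse biwk xxr mkm
Hunk 2: at line 1 remove [biwk,xxr] add [xgq,xylv,cukso] -> 5 lines: wjse xgq xylv cukso mkm
Hunk 3: at line 1 remove [xylv] add [mdv,lszs,povp] -> 7 lines: wjse xgq mdv lszs povp cukso mkm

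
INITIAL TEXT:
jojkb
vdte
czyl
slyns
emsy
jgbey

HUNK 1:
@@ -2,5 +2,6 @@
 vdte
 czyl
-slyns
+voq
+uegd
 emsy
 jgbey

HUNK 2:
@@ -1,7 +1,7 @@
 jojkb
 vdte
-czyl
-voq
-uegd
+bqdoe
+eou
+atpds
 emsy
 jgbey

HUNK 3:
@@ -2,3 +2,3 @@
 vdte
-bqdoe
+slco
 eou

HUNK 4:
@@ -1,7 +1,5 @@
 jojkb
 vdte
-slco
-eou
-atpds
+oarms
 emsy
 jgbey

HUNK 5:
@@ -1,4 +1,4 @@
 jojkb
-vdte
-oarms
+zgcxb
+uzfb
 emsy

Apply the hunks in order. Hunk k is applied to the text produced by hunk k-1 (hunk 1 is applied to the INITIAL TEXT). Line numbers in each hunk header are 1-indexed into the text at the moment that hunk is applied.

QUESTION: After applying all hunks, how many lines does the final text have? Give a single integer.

Hunk 1: at line 2 remove [slyns] add [voq,uegd] -> 7 lines: jojkb vdte czyl voq uegd emsy jgbey
Hunk 2: at line 1 remove [czyl,voq,uegd] add [bqdoe,eou,atpds] -> 7 lines: jojkb vdte bqdoe eou atpds emsy jgbey
Hunk 3: at line 2 remove [bqdoe] add [slco] -> 7 lines: jojkb vdte slco eou atpds emsy jgbey
Hunk 4: at line 1 remove [slco,eou,atpds] add [oarms] -> 5 lines: jojkb vdte oarms emsy jgbey
Hunk 5: at line 1 remove [vdte,oarms] add [zgcxb,uzfb] -> 5 lines: jojkb zgcxb uzfb emsy jgbey
Final line count: 5

Answer: 5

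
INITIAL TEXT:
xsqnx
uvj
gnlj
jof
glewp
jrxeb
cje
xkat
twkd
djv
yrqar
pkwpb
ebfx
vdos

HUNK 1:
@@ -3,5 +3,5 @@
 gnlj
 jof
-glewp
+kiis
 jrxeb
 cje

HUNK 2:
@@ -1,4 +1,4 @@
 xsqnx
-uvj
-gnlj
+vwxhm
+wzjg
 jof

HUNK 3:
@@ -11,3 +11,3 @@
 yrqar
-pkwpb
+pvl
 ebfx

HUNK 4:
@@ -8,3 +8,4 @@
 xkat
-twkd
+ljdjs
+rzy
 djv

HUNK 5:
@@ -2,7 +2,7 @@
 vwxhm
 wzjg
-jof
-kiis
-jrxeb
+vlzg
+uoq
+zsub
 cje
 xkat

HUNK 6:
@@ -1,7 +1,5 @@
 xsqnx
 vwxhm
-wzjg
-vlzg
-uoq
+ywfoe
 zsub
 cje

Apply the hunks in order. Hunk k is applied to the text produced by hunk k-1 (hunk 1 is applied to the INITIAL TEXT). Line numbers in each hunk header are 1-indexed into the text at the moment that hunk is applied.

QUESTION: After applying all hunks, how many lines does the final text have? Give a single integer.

Answer: 13

Derivation:
Hunk 1: at line 3 remove [glewp] add [kiis] -> 14 lines: xsqnx uvj gnlj jof kiis jrxeb cje xkat twkd djv yrqar pkwpb ebfx vdos
Hunk 2: at line 1 remove [uvj,gnlj] add [vwxhm,wzjg] -> 14 lines: xsqnx vwxhm wzjg jof kiis jrxeb cje xkat twkd djv yrqar pkwpb ebfx vdos
Hunk 3: at line 11 remove [pkwpb] add [pvl] -> 14 lines: xsqnx vwxhm wzjg jof kiis jrxeb cje xkat twkd djv yrqar pvl ebfx vdos
Hunk 4: at line 8 remove [twkd] add [ljdjs,rzy] -> 15 lines: xsqnx vwxhm wzjg jof kiis jrxeb cje xkat ljdjs rzy djv yrqar pvl ebfx vdos
Hunk 5: at line 2 remove [jof,kiis,jrxeb] add [vlzg,uoq,zsub] -> 15 lines: xsqnx vwxhm wzjg vlzg uoq zsub cje xkat ljdjs rzy djv yrqar pvl ebfx vdos
Hunk 6: at line 1 remove [wzjg,vlzg,uoq] add [ywfoe] -> 13 lines: xsqnx vwxhm ywfoe zsub cje xkat ljdjs rzy djv yrqar pvl ebfx vdos
Final line count: 13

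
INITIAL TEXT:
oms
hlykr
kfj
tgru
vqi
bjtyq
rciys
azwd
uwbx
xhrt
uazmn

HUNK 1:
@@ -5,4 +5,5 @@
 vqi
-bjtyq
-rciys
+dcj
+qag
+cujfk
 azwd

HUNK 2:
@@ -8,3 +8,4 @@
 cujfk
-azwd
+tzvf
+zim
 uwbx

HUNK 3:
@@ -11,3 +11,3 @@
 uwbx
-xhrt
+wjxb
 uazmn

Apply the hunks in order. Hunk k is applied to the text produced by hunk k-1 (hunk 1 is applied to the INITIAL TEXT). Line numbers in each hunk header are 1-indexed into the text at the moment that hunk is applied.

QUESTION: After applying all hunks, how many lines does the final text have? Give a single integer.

Hunk 1: at line 5 remove [bjtyq,rciys] add [dcj,qag,cujfk] -> 12 lines: oms hlykr kfj tgru vqi dcj qag cujfk azwd uwbx xhrt uazmn
Hunk 2: at line 8 remove [azwd] add [tzvf,zim] -> 13 lines: oms hlykr kfj tgru vqi dcj qag cujfk tzvf zim uwbx xhrt uazmn
Hunk 3: at line 11 remove [xhrt] add [wjxb] -> 13 lines: oms hlykr kfj tgru vqi dcj qag cujfk tzvf zim uwbx wjxb uazmn
Final line count: 13

Answer: 13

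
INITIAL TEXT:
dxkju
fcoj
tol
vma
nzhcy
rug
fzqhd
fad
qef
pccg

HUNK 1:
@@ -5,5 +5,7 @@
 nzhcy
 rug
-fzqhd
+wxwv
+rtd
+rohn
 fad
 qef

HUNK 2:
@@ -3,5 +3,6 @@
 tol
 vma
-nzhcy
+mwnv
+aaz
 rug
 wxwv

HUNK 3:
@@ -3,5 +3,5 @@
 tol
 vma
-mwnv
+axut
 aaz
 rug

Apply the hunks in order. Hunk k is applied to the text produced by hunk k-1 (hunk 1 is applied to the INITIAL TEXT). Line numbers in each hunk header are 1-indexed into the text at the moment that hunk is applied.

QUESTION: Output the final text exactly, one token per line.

Hunk 1: at line 5 remove [fzqhd] add [wxwv,rtd,rohn] -> 12 lines: dxkju fcoj tol vma nzhcy rug wxwv rtd rohn fad qef pccg
Hunk 2: at line 3 remove [nzhcy] add [mwnv,aaz] -> 13 lines: dxkju fcoj tol vma mwnv aaz rug wxwv rtd rohn fad qef pccg
Hunk 3: at line 3 remove [mwnv] add [axut] -> 13 lines: dxkju fcoj tol vma axut aaz rug wxwv rtd rohn fad qef pccg

Answer: dxkju
fcoj
tol
vma
axut
aaz
rug
wxwv
rtd
rohn
fad
qef
pccg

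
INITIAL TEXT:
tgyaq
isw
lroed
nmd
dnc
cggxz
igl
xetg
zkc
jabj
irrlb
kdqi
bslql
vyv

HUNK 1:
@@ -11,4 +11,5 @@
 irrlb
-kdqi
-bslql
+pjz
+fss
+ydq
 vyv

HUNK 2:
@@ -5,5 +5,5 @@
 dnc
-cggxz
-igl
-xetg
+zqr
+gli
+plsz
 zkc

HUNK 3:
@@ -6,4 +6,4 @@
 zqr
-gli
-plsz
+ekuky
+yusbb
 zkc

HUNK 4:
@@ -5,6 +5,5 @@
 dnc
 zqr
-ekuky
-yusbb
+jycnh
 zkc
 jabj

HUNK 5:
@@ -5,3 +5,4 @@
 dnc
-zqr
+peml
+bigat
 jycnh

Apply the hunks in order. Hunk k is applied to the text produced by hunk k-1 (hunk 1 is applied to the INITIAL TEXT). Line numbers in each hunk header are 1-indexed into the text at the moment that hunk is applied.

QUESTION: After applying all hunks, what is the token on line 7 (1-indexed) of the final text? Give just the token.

Answer: bigat

Derivation:
Hunk 1: at line 11 remove [kdqi,bslql] add [pjz,fss,ydq] -> 15 lines: tgyaq isw lroed nmd dnc cggxz igl xetg zkc jabj irrlb pjz fss ydq vyv
Hunk 2: at line 5 remove [cggxz,igl,xetg] add [zqr,gli,plsz] -> 15 lines: tgyaq isw lroed nmd dnc zqr gli plsz zkc jabj irrlb pjz fss ydq vyv
Hunk 3: at line 6 remove [gli,plsz] add [ekuky,yusbb] -> 15 lines: tgyaq isw lroed nmd dnc zqr ekuky yusbb zkc jabj irrlb pjz fss ydq vyv
Hunk 4: at line 5 remove [ekuky,yusbb] add [jycnh] -> 14 lines: tgyaq isw lroed nmd dnc zqr jycnh zkc jabj irrlb pjz fss ydq vyv
Hunk 5: at line 5 remove [zqr] add [peml,bigat] -> 15 lines: tgyaq isw lroed nmd dnc peml bigat jycnh zkc jabj irrlb pjz fss ydq vyv
Final line 7: bigat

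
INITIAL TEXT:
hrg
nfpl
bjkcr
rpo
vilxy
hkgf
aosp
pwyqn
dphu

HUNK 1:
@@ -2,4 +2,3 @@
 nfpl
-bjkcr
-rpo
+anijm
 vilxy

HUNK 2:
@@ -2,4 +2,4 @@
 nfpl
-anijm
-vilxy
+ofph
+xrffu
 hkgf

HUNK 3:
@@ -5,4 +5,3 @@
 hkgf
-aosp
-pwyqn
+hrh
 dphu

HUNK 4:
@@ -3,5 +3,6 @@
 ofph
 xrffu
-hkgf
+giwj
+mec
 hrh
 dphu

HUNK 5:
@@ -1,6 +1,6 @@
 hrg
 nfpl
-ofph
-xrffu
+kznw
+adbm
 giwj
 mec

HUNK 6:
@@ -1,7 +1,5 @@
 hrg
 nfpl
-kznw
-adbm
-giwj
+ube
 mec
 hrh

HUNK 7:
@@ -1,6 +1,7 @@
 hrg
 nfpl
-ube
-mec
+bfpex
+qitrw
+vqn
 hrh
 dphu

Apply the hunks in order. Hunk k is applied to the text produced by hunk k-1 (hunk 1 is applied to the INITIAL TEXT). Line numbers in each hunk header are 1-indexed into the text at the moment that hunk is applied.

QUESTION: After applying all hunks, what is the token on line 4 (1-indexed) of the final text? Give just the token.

Hunk 1: at line 2 remove [bjkcr,rpo] add [anijm] -> 8 lines: hrg nfpl anijm vilxy hkgf aosp pwyqn dphu
Hunk 2: at line 2 remove [anijm,vilxy] add [ofph,xrffu] -> 8 lines: hrg nfpl ofph xrffu hkgf aosp pwyqn dphu
Hunk 3: at line 5 remove [aosp,pwyqn] add [hrh] -> 7 lines: hrg nfpl ofph xrffu hkgf hrh dphu
Hunk 4: at line 3 remove [hkgf] add [giwj,mec] -> 8 lines: hrg nfpl ofph xrffu giwj mec hrh dphu
Hunk 5: at line 1 remove [ofph,xrffu] add [kznw,adbm] -> 8 lines: hrg nfpl kznw adbm giwj mec hrh dphu
Hunk 6: at line 1 remove [kznw,adbm,giwj] add [ube] -> 6 lines: hrg nfpl ube mec hrh dphu
Hunk 7: at line 1 remove [ube,mec] add [bfpex,qitrw,vqn] -> 7 lines: hrg nfpl bfpex qitrw vqn hrh dphu
Final line 4: qitrw

Answer: qitrw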